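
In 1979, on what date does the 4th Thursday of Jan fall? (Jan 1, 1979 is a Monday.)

Jan 25, 1979

Jan 1979 begins on a Monday, so the first Thursday is Jan 4 (3 days later).
The 4th Thursday is 3 weeks later: 4 + 21 = 25.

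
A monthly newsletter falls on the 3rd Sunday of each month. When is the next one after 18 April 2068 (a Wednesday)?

April 2068 starts on a Sunday; its first Sunday is the 1st, so the 3rd Sunday is the 15th — 15 April 2068.
That is not after 18 April 2068, so look at May 2068.
May 2068 starts on a Tuesday; its first Sunday is the 6th, so the 3rd Sunday is the 20th — 20 May 2068.

20 May 2068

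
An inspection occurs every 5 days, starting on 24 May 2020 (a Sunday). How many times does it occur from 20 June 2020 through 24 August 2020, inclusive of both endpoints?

Occurrences land 5·i days after 24 May 2020 for i = 0, 1, 2, …
20 June 2020 is 27 days after the start; 27 ÷ 5 = 5 remainder 2; since the remainder is 2, round up to i = 6. First occurrence in the window: #7 on 23 June 2020 (6×5 = 30 days in).
24 August 2020 is 92 days after the start; 92 ÷ 5 = 18 remainder 2. Last occurrence in the window: #19 on 22 August 2020.
Occurrences #7 through #19: 13 in total.

13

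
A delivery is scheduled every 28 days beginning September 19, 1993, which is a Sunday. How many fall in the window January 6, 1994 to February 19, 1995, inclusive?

Occurrences land 28·i days after September 19, 1993 for i = 0, 1, 2, …
January 6, 1994 is 109 days after the start; 109 ÷ 28 = 3 remainder 25; since the remainder is 25, round up to i = 4. First occurrence in the window: #5 on January 9, 1994 (4×28 = 112 days in).
February 19, 1995 is 518 days after the start; 518 ÷ 28 = 18 remainder 14. Last occurrence in the window: #19 on February 5, 1995.
Occurrences #5 through #19: 15 in total.

15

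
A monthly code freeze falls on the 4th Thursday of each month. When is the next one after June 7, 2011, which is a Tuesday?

June 23, 2011

June 2011 starts on a Wednesday; its first Thursday is the 2nd, so the 4th Thursday is the 23rd — June 23, 2011.
June 23, 2011 is after June 7, 2011, so that is the next one.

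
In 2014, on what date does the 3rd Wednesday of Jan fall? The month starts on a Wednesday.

Jan 2014 begins on a Wednesday, so the first Wednesday is Jan 1.
The 3rd Wednesday is 2 weeks later: 1 + 14 = 15.

Jan 15, 2014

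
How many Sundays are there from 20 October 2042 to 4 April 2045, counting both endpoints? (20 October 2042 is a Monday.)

128

20 October 2042 is a Monday; the first Sunday on or after it is 26 October 2042 (6 days later).
From 26 October 2042 to 4 April 2045: 66 + 365 + 366 + 94 = 891 days (rest of 2042, 2043, 2044, to 4 April 2045 in 2045).
891 ÷ 7 = 127 full weeks with remainder 2, so 127 more Sundays after the first → 128.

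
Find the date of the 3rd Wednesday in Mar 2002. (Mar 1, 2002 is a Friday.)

Mar 20, 2002

Mar 2002 begins on a Friday, so the first Wednesday is Mar 6 (5 days later).
The 3rd Wednesday is 2 weeks later: 6 + 14 = 20.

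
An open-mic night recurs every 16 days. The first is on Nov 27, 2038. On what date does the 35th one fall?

May 24, 2040

The 35th occurrence is 34 intervals after the first: 34 × 16 = 544 days after Nov 27, 2038.
Nov has 30 days — 3 days to the end of Nov leaves 541.
From end of Nov to end of 2038 is 31 days (510 left).
2039 has 365 days (145 left).
Jan has 31 days (114 left).
Feb has 29 days (85 left).
Mar has 31 days (54 left).
Apr has 30 days (24 left).
24 days into May → May 24, 2040.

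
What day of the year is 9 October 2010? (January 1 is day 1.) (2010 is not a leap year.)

282

Days in months before October: 31 + 28 + 31 + 30 + 31 + 30 + 31 + 31 + 30 = 273.
Plus 9 days into October → day 282.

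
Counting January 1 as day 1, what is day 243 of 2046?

January has 31 days (243 − 31 = 212 remain).
February has 28 days (212 − 28 = 184 remain).
March has 31 days (184 − 31 = 153 remain).
April has 30 days (153 − 30 = 123 remain).
May has 31 days (123 − 31 = 92 remain).
June has 30 days (92 − 30 = 62 remain).
July has 31 days (62 − 31 = 31 remain).
31 into August → August 31.

31 August 2046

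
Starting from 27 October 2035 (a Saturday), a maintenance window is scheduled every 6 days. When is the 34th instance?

The 34th occurrence is 33 intervals after the first: 33 × 6 = 198 days after 27 October 2035.
October has 31 days — 4 days to the end of October leaves 194.
November has 30 days (164 left).
December has 31 days (133 left).
January has 31 days (102 left).
February has 29 days (73 left).
March has 31 days (42 left).
April has 30 days (12 left).
12 days into May → 12 May 2036.

12 May 2036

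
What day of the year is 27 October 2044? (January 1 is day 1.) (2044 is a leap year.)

301

Days in months before October: 31 + 29 + 31 + 30 + 31 + 30 + 31 + 31 + 30 = 274.
Plus 27 days into October → day 301.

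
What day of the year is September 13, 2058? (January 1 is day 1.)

Days in months before September: 31 + 28 + 31 + 30 + 31 + 30 + 31 + 31 = 243.
Plus 13 days into September → day 256.

256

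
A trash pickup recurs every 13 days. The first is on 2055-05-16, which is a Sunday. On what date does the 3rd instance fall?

The 3rd occurrence is 2 intervals after the first: 2 × 13 = 26 days after 2055-05-16.
May has 31 days — 15 days to the end of May leaves 11.
11 days into June → 2055-06-11.

2055-06-11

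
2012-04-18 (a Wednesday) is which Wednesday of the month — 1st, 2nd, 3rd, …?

Day 18 falls in week ⌈18/7⌉ of the month.
Days 1–7 hold the 1st Wednesday, 8–14 the 2nd, 15–21 the 3rd, 22–28 the 4th, 29–31 the 5th.
18 is in the range for the 3rd.

3rd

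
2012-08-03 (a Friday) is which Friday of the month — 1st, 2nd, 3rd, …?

1st

Day 3 falls in week ⌈3/7⌉ of the month.
Days 1–7 hold the 1st Friday, 8–14 the 2nd, 15–21 the 3rd, 22–28 the 4th, 29–31 the 5th.
3 is in the range for the 1st.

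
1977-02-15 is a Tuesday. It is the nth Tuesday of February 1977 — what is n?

3rd

Day 15 falls in week ⌈15/7⌉ of the month.
Days 1–7 hold the 1st Tuesday, 8–14 the 2nd, 15–21 the 3rd, 22–28 the 4th, 29–31 the 5th.
15 is in the range for the 3rd.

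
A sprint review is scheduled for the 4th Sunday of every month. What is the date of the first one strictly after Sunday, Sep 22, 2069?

Oct 27, 2069

Sep 2069 starts on a Sunday; its first Sunday is the 1st, so the 4th Sunday is the 22nd — Sep 22, 2069.
That is not after Sep 22, 2069, so look at Oct 2069.
Oct 2069 starts on a Tuesday; its first Sunday is the 6th, so the 4th Sunday is the 27th — Oct 27, 2069.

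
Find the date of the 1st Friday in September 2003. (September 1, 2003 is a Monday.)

September 2003 begins on a Monday, so the first Friday is September 5 (4 days later).

5 September 2003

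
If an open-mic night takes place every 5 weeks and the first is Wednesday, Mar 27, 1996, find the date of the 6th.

Sep 18, 1996

The 6th occurrence is 5 intervals after the first: 5 × 35 = 175 days after Mar 27, 1996.
Mar has 31 days — 4 days to the end of Mar leaves 171.
Apr has 30 days (141 left).
May has 31 days (110 left).
Jun has 30 days (80 left).
Jul has 31 days (49 left).
Aug has 31 days (18 left).
18 days into Sep → Sep 18, 1996.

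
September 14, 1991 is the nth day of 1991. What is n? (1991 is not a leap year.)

Days in months before September: 31 + 28 + 31 + 30 + 31 + 30 + 31 + 31 = 243.
Plus 14 days into September → day 257.

257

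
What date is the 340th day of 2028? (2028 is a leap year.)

January has 31 days (340 − 31 = 309 remain).
February has 29 days (309 − 29 = 280 remain).
March has 31 days (280 − 31 = 249 remain).
April has 30 days (249 − 30 = 219 remain).
May has 31 days (219 − 31 = 188 remain).
June has 30 days (188 − 30 = 158 remain).
July has 31 days (158 − 31 = 127 remain).
August has 31 days (127 − 31 = 96 remain).
September has 30 days (96 − 30 = 66 remain).
October has 31 days (66 − 31 = 35 remain).
November has 30 days (35 − 30 = 5 remain).
5 into December → December 5.

5 December 2028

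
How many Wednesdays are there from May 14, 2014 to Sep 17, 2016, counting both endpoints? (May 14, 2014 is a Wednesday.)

123

May 14, 2014 is a Wednesday; the first Wednesday on or after it is May 14, 2014.
From May 14, 2014 to Sep 17, 2016: 231 + 365 + 261 = 857 days (rest of 2014, 2015, to Sep 17, 2016 in 2016).
857 ÷ 7 = 122 full weeks with remainder 3, so 122 more Wednesdays after the first → 123.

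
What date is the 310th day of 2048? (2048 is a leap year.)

2048-11-05

January has 31 days (310 − 31 = 279 remain).
February has 29 days (279 − 29 = 250 remain).
March has 31 days (250 − 31 = 219 remain).
April has 30 days (219 − 30 = 189 remain).
May has 31 days (189 − 31 = 158 remain).
June has 30 days (158 − 30 = 128 remain).
July has 31 days (128 − 31 = 97 remain).
August has 31 days (97 − 31 = 66 remain).
September has 30 days (66 − 30 = 36 remain).
October has 31 days (36 − 31 = 5 remain).
5 into November → November 5.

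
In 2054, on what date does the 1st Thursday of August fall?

The first Thursday of August 2054 is August 6.

6 August 2054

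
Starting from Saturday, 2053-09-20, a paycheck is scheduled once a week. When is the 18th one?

2054-01-17

The 18th occurrence is 17 intervals after the first: 17 × 7 = 119 days after 2053-09-20.
September has 30 days — 10 days to the end of September leaves 109.
October has 31 days (78 left).
November has 30 days (48 left).
December has 31 days (17 left).
17 days into January → 2054-01-17.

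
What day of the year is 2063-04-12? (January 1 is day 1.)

102

Days in months before April: 31 + 28 + 31 = 90.
Plus 12 days into April → day 102.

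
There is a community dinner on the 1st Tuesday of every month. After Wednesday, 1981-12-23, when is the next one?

December 1981 starts on a Tuesday, so its 1st Tuesday is 1981-12-01.
That is not after 1981-12-23, so look at January 1982.
January 1982 starts on a Friday, so its 1st Tuesday is 1982-01-05 (4 days in).

1982-01-05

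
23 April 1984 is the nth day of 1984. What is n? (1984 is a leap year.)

114

Days in months before April: 31 + 29 + 31 = 91.
Plus 23 days into April → day 114.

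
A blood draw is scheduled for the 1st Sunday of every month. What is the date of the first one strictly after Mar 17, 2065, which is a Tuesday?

Mar 2065 starts on a Sunday, so its 1st Sunday is Mar 1, 2065.
That is not after Mar 17, 2065, so look at Apr 2065.
Apr 2065 starts on a Wednesday, so its 1st Sunday is Apr 5, 2065 (4 days in).

Apr 5, 2065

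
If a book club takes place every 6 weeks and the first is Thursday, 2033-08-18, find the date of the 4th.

The 4th occurrence is 3 intervals after the first: 3 × 42 = 126 days after 2033-08-18.
August has 31 days — 13 days to the end of August leaves 113.
September has 30 days (83 left).
October has 31 days (52 left).
November has 30 days (22 left).
22 days into December → 2033-12-22.

2033-12-22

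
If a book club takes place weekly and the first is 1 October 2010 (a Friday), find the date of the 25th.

The 25th occurrence is 24 intervals after the first: 24 × 7 = 168 days after 1 October 2010.
October has 31 days — 30 days to the end of October leaves 138.
November has 30 days (108 left).
December has 31 days (77 left).
January has 31 days (46 left).
February has 28 days (18 left).
18 days into March → 18 March 2011.

18 March 2011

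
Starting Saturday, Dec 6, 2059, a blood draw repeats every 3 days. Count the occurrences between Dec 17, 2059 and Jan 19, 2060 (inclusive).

11

Occurrences land 3·i days after Dec 6, 2059 for i = 0, 1, 2, …
Dec 17, 2059 is 11 days after the start; 11 ÷ 3 = 3 remainder 2; since the remainder is 2, round up to i = 4. First occurrence in the window: #5 on Dec 18, 2059 (4×3 = 12 days in).
Jan 19, 2060 is 44 days after the start; 44 ÷ 3 = 14 remainder 2. Last occurrence in the window: #15 on Jan 17, 2060.
Occurrences #5 through #15: 11 in total.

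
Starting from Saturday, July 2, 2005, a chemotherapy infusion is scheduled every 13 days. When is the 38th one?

The 38th occurrence is 37 intervals after the first: 37 × 13 = 481 days after July 2, 2005.
July has 31 days — 29 days to the end of July leaves 452.
From end of July to end of 2005 is 153 days (299 left).
January has 31 days (268 left).
February has 28 days (240 left).
March has 31 days (209 left).
April has 30 days (179 left).
May has 31 days (148 left).
June has 30 days (118 left).
July has 31 days (87 left).
August has 31 days (56 left).
September has 30 days (26 left).
26 days into October → October 26, 2006.

October 26, 2006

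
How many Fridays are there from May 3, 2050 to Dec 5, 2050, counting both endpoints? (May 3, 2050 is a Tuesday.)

May 3, 2050 is a Tuesday; the first Friday on or after it is May 6, 2050 (3 days later).
From May 6, 2050 to Dec 5, 2050: 25 + 30 + 31 + 31 + 30 + 31 + 30 + 5 = 213 days (rest of May, Jun, Jul, Aug, Sep, Oct, Nov, Dec).
213 ÷ 7 = 30 full weeks with remainder 3, so 30 more Fridays after the first → 31.

31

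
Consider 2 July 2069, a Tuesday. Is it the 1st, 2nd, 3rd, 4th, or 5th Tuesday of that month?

1st

Day 2 falls in week ⌈2/7⌉ of the month.
Days 1–7 hold the 1st Tuesday, 8–14 the 2nd, 15–21 the 3rd, 22–28 the 4th, 29–31 the 5th.
2 is in the range for the 1st.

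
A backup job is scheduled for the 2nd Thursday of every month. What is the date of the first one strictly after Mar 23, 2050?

Apr 14, 2050

Mar 2050 starts on a Tuesday; its first Thursday is the 3rd, so the 2nd Thursday is the 10th — Mar 10, 2050.
That is not after Mar 23, 2050, so look at Apr 2050.
Apr 2050 starts on a Friday; its first Thursday is the 7th, so the 2nd Thursday is the 14th — Apr 14, 2050.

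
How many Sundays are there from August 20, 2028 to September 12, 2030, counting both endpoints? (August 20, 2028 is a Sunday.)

108

August 20, 2028 is a Sunday; the first Sunday on or after it is August 20, 2028.
From August 20, 2028 to September 12, 2030: 133 + 365 + 255 = 753 days (rest of 2028, 2029, to September 12, 2030 in 2030).
753 ÷ 7 = 107 full weeks with remainder 4, so 107 more Sundays after the first → 108.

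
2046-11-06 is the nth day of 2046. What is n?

310

Days in months before November: 31 + 28 + 31 + 30 + 31 + 30 + 31 + 31 + 30 + 31 = 304.
Plus 6 days into November → day 310.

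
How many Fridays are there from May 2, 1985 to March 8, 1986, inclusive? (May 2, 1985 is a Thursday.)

45

May 2, 1985 is a Thursday; the first Friday on or after it is May 3, 1985 (1 day later).
From May 3, 1985 to March 8, 1986: 28 + 30 + 31 + 31 + 30 + 31 + 30 + 31 + 31 + 28 + 8 = 309 days (rest of May, June, July, August, September, October, November, December, January, February, March).
309 ÷ 7 = 44 full weeks with remainder 1, so 44 more Fridays after the first → 45.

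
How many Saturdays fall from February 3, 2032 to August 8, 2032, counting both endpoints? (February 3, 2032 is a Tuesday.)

February 3, 2032 is a Tuesday; the first Saturday on or after it is February 7, 2032 (4 days later).
From February 7, 2032 to August 8, 2032: 22 + 31 + 30 + 31 + 30 + 31 + 8 = 183 days (rest of February, March, April, May, June, July, August).
183 ÷ 7 = 26 full weeks with remainder 1, so 26 more Saturdays after the first → 27.

27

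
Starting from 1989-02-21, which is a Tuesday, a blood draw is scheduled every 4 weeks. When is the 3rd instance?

The 3rd occurrence is 2 intervals after the first: 2 × 28 = 56 days after 1989-02-21.
February has 28 days — 7 days to the end of February leaves 49.
March has 31 days (18 left).
18 days into April → 1989-04-18.

1989-04-18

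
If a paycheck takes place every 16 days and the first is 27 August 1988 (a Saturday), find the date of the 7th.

The 7th occurrence is 6 intervals after the first: 6 × 16 = 96 days after 27 August 1988.
August has 31 days — 4 days to the end of August leaves 92.
September has 30 days (62 left).
October has 31 days (31 left).
November has 30 days (1 left).
1 day into December → 1 December 1988.

1 December 1988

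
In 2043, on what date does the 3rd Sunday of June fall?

The first Sunday of June 2043 is June 7.
The 3rd Sunday is 2 weeks later: 7 + 14 = 21.

21 June 2043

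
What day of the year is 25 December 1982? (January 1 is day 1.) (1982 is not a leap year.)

Days in months before December: 31 + 28 + 31 + 30 + 31 + 30 + 31 + 31 + 30 + 31 + 30 = 334.
Plus 25 days into December → day 359.

359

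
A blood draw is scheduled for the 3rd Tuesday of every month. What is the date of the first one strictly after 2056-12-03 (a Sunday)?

December 2056 starts on a Friday; its first Tuesday is the 5th, so the 3rd Tuesday is the 19th — 2056-12-19.
2056-12-19 is after 2056-12-03, so that is the next one.

2056-12-19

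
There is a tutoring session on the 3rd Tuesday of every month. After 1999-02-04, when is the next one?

February 1999 starts on a Monday; its first Tuesday is the 2nd, so the 3rd Tuesday is the 16th — 1999-02-16.
1999-02-16 is after 1999-02-04, so that is the next one.

1999-02-16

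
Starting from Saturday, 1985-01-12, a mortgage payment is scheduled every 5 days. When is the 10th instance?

1985-02-26

The 10th occurrence is 9 intervals after the first: 9 × 5 = 45 days after 1985-01-12.
January has 31 days — 19 days to the end of January leaves 26.
26 days into February → 1985-02-26.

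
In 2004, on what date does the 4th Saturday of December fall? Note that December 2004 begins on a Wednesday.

December 2004 begins on a Wednesday, so the first Saturday is December 4 (3 days later).
The 4th Saturday is 3 weeks later: 4 + 21 = 25.

2004-12-25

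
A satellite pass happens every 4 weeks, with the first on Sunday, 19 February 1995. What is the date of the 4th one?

The 4th occurrence is 3 intervals after the first: 3 × 28 = 84 days after 19 February 1995.
February has 28 days — 9 days to the end of February leaves 75.
March has 31 days (44 left).
April has 30 days (14 left).
14 days into May → 14 May 1995.

14 May 1995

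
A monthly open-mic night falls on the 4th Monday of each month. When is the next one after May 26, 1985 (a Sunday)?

May 27, 1985

May 1985 starts on a Wednesday; its first Monday is the 6th, so the 4th Monday is the 27th — May 27, 1985.
May 27, 1985 is after May 26, 1985, so that is the next one.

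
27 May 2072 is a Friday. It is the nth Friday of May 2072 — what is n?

Day 27 falls in week ⌈27/7⌉ of the month.
Days 1–7 hold the 1st Friday, 8–14 the 2nd, 15–21 the 3rd, 22–28 the 4th, 29–31 the 5th.
27 is in the range for the 4th.

4th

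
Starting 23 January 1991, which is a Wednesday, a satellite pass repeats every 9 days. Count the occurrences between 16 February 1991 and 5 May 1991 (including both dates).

9

Occurrences land 9·i days after 23 January 1991 for i = 0, 1, 2, …
16 February 1991 is 24 days after the start; 24 ÷ 9 = 2 remainder 6; since the remainder is 6, round up to i = 3. First occurrence in the window: #4 on 19 February 1991 (3×9 = 27 days in).
5 May 1991 is 102 days after the start; 102 ÷ 9 = 11 remainder 3. Last occurrence in the window: #12 on 2 May 1991.
Occurrences #4 through #12: 9 in total.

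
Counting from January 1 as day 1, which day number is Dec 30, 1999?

Days in months before Dec: 31 + 28 + 31 + 30 + 31 + 30 + 31 + 31 + 30 + 31 + 30 = 334.
Plus 30 days into Dec → day 364.

364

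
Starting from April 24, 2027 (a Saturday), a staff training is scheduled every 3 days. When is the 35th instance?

August 4, 2027

The 35th occurrence is 34 intervals after the first: 34 × 3 = 102 days after April 24, 2027.
April has 30 days — 6 days to the end of April leaves 96.
May has 31 days (65 left).
June has 30 days (35 left).
July has 31 days (4 left).
4 days into August → August 4, 2027.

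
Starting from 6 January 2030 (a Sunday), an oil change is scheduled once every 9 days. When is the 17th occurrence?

30 May 2030

The 17th occurrence is 16 intervals after the first: 16 × 9 = 144 days after 6 January 2030.
January has 31 days — 25 days to the end of January leaves 119.
February has 28 days (91 left).
March has 31 days (60 left).
April has 30 days (30 left).
30 days into May → 30 May 2030.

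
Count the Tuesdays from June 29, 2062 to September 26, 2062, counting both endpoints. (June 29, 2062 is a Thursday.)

June 29, 2062 is a Thursday; the first Tuesday on or after it is July 4, 2062 (5 days later).
From July 4, 2062 to September 26, 2062: 27 + 31 + 26 = 84 days (rest of July, August, September).
84 ÷ 7 = 12 full weeks with remainder 0, so 12 more Tuesdays after the first → 13.

13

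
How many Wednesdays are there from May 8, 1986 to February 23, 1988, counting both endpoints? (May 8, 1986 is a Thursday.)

93

May 8, 1986 is a Thursday; the first Wednesday on or after it is May 14, 1986 (6 days later).
From May 14, 1986 to February 23, 1988: 231 + 365 + 54 = 650 days (rest of 1986, 1987, to February 23, 1988 in 1988).
650 ÷ 7 = 92 full weeks with remainder 6, so 92 more Wednesdays after the first → 93.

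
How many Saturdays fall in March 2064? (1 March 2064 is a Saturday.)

5

1 March 2064 is a Saturday; the first Saturday on or after it is 1 March 2064.
From 1 March 2064 to 31 March 2064 is 31 − 1 = 30 days.
30 ÷ 7 = 4 full weeks with remainder 2, so 4 more Saturdays after the first → 5.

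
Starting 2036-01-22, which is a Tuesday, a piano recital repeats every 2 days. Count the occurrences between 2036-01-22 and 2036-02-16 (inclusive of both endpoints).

Occurrences land 2·i days after 2036-01-22 for i = 0, 1, 2, …
The window opens on the start date, so the first occurrence inside is #1 on 2036-01-22.
2036-02-16 is 25 days after the start; 25 ÷ 2 = 12 remainder 1. Last occurrence in the window: #13 on 2036-02-15.
Occurrences #1 through #13: 13 in total.

13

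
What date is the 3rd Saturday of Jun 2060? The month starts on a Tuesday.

Jun 2060 begins on a Tuesday, so the first Saturday is Jun 5 (4 days later).
The 3rd Saturday is 2 weeks later: 5 + 14 = 19.

Jun 19, 2060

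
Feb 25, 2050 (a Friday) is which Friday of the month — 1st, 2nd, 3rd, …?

4th

Day 25 falls in week ⌈25/7⌉ of the month.
Days 1–7 hold the 1st Friday, 8–14 the 2nd, 15–21 the 3rd, 22–28 the 4th, 29–31 the 5th.
25 is in the range for the 4th.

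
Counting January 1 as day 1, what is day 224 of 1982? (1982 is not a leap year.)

Jan has 31 days (224 − 31 = 193 remain).
Feb has 28 days (193 − 28 = 165 remain).
Mar has 31 days (165 − 31 = 134 remain).
Apr has 30 days (134 − 30 = 104 remain).
May has 31 days (104 − 31 = 73 remain).
Jun has 30 days (73 − 30 = 43 remain).
Jul has 31 days (43 − 31 = 12 remain).
12 into Aug → Aug 12.

Aug 12, 1982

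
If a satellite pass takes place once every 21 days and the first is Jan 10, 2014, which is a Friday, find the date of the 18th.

The 18th occurrence is 17 intervals after the first: 17 × 21 = 357 days after Jan 10, 2014.
Jan has 31 days — 21 days to the end of Jan leaves 336.
Feb has 28 days (308 left).
Mar has 31 days (277 left).
Apr has 30 days (247 left).
May has 31 days (216 left).
Jun has 30 days (186 left).
Jul has 31 days (155 left).
Aug has 31 days (124 left).
Sep has 30 days (94 left).
Oct has 31 days (63 left).
Nov has 30 days (33 left).
Dec has 31 days (2 left).
2 days into Jan → Jan 2, 2015.

Jan 2, 2015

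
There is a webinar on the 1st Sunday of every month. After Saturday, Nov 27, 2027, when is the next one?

Nov 2027 starts on a Monday, so its 1st Sunday is Nov 7, 2027 (6 days in).
That is not after Nov 27, 2027, so look at Dec 2027.
Dec 2027 starts on a Wednesday, so its 1st Sunday is Dec 5, 2027 (4 days in).

Dec 5, 2027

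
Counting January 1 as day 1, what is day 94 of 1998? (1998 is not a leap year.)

January has 31 days (94 − 31 = 63 remain).
February has 28 days (63 − 28 = 35 remain).
March has 31 days (35 − 31 = 4 remain).
4 into April → April 4.

April 4, 1998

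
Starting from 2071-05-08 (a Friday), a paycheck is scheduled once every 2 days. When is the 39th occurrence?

2071-07-23

The 39th occurrence is 38 intervals after the first: 38 × 2 = 76 days after 2071-05-08.
May has 31 days — 23 days to the end of May leaves 53.
June has 30 days (23 left).
23 days into July → 2071-07-23.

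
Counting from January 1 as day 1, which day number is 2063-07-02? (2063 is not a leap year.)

Days in months before July: 31 + 28 + 31 + 30 + 31 + 30 = 181.
Plus 2 days into July → day 183.

183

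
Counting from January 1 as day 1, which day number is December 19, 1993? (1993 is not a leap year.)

Days in months before December: 31 + 28 + 31 + 30 + 31 + 30 + 31 + 31 + 30 + 31 + 30 = 334.
Plus 19 days into December → day 353.

353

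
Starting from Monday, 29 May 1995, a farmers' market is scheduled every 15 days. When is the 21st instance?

24 March 1996

The 21st occurrence is 20 intervals after the first: 20 × 15 = 300 days after 29 May 1995.
May has 31 days — 2 days to the end of May leaves 298.
June has 30 days (268 left).
July has 31 days (237 left).
August has 31 days (206 left).
September has 30 days (176 left).
October has 31 days (145 left).
November has 30 days (115 left).
December has 31 days (84 left).
January has 31 days (53 left).
February has 29 days (24 left).
24 days into March → 24 March 1996.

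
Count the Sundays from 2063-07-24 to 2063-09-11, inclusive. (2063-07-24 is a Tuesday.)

7

2063-07-24 is a Tuesday; the first Sunday on or after it is 2063-07-29 (5 days later).
From 2063-07-29 to 2063-09-11: 2 + 31 + 11 = 44 days (rest of July, August, September).
44 ÷ 7 = 6 full weeks with remainder 2, so 6 more Sundays after the first → 7.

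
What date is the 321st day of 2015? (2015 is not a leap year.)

January has 31 days (321 − 31 = 290 remain).
February has 28 days (290 − 28 = 262 remain).
March has 31 days (262 − 31 = 231 remain).
April has 30 days (231 − 30 = 201 remain).
May has 31 days (201 − 31 = 170 remain).
June has 30 days (170 − 30 = 140 remain).
July has 31 days (140 − 31 = 109 remain).
August has 31 days (109 − 31 = 78 remain).
September has 30 days (78 − 30 = 48 remain).
October has 31 days (48 − 31 = 17 remain).
17 into November → November 17.

2015-11-17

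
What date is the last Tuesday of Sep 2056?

Sep 2056 begins on a Friday, so the first Tuesday is Sep 5 (4 days later).
Sep 2056 has 30 days. Adding weeks: 5, 12, 19, 26 — the last one ≤ 30 is the 26th.

Sep 26, 2056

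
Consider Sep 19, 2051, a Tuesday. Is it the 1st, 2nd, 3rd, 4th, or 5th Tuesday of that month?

Day 19 falls in week ⌈19/7⌉ of the month.
Days 1–7 hold the 1st Tuesday, 8–14 the 2nd, 15–21 the 3rd, 22–28 the 4th, 29–31 the 5th.
19 is in the range for the 3rd.

3rd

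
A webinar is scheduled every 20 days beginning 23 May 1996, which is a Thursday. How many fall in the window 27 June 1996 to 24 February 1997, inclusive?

Occurrences land 20·i days after 23 May 1996 for i = 0, 1, 2, …
27 June 1996 is 35 days after the start; 35 ÷ 20 = 1 remainder 15; since the remainder is 15, round up to i = 2. First occurrence in the window: #3 on 2 July 1996 (2×20 = 40 days in).
24 February 1997 is 277 days after the start; 277 ÷ 20 = 13 remainder 17. Last occurrence in the window: #14 on 7 February 1997.
Occurrences #3 through #14: 12 in total.

12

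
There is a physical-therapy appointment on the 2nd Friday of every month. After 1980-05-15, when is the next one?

May 1980 starts on a Thursday; its first Friday is the 2nd, so the 2nd Friday is the 9th — 1980-05-09.
That is not after 1980-05-15, so look at June 1980.
June 1980 starts on a Sunday; its first Friday is the 6th, so the 2nd Friday is the 13th — 1980-06-13.

1980-06-13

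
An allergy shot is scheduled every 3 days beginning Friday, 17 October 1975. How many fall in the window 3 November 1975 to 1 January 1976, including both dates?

Occurrences land 3·i days after 17 October 1975 for i = 0, 1, 2, …
3 November 1975 is 17 days after the start; 17 ÷ 3 = 5 remainder 2; since the remainder is 2, round up to i = 6. First occurrence in the window: #7 on 4 November 1975 (6×3 = 18 days in).
1 January 1976 is 76 days after the start; 76 ÷ 3 = 25 remainder 1. Last occurrence in the window: #26 on 31 December 1975.
Occurrences #7 through #26: 20 in total.

20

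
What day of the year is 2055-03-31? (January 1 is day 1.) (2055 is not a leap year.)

90

Days in months before March: 31 + 28 = 59.
Plus 31 days into March → day 90.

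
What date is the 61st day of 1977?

January has 31 days (61 − 31 = 30 remain).
February has 28 days (30 − 28 = 2 remain).
2 into March → March 2.

March 2, 1977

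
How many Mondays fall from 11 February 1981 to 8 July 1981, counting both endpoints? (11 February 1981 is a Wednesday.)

11 February 1981 is a Wednesday; the first Monday on or after it is 16 February 1981 (5 days later).
From 16 February 1981 to 8 July 1981: 12 + 31 + 30 + 31 + 30 + 8 = 142 days (rest of February, March, April, May, June, July).
142 ÷ 7 = 20 full weeks with remainder 2, so 20 more Mondays after the first → 21.

21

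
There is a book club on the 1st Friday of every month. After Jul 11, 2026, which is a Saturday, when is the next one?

Jul 2026 starts on a Wednesday, so its 1st Friday is Jul 3, 2026 (2 days in).
That is not after Jul 11, 2026, so look at Aug 2026.
Aug 2026 starts on a Saturday, so its 1st Friday is Aug 7, 2026 (6 days in).

Aug 7, 2026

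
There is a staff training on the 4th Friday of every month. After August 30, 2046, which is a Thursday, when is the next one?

August 2046 starts on a Wednesday; its first Friday is the 3rd, so the 4th Friday is the 24th — August 24, 2046.
That is not after August 30, 2046, so look at September 2046.
September 2046 starts on a Saturday; its first Friday is the 7th, so the 4th Friday is the 28th — September 28, 2046.

September 28, 2046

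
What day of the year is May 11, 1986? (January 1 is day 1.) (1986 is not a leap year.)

Days in months before May: 31 + 28 + 31 + 30 = 120.
Plus 11 days into May → day 131.

131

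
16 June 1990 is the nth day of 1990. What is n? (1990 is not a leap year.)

Days in months before June: 31 + 28 + 31 + 30 + 31 = 151.
Plus 16 days into June → day 167.

167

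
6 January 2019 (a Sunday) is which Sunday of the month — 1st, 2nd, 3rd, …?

1st

Day 6 falls in week ⌈6/7⌉ of the month.
Days 1–7 hold the 1st Sunday, 8–14 the 2nd, 15–21 the 3rd, 22–28 the 4th, 29–31 the 5th.
6 is in the range for the 1st.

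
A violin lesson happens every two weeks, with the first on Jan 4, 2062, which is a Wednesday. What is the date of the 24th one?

The 24th occurrence is 23 intervals after the first: 23 × 14 = 322 days after Jan 4, 2062.
Jan has 31 days — 27 days to the end of Jan leaves 295.
Feb has 28 days (267 left).
Mar has 31 days (236 left).
Apr has 30 days (206 left).
May has 31 days (175 left).
Jun has 30 days (145 left).
Jul has 31 days (114 left).
Aug has 31 days (83 left).
Sep has 30 days (53 left).
Oct has 31 days (22 left).
22 days into Nov → Nov 22, 2062.

Nov 22, 2062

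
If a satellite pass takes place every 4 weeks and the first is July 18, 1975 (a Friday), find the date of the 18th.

November 5, 1976

The 18th occurrence is 17 intervals after the first: 17 × 28 = 476 days after July 18, 1975.
July has 31 days — 13 days to the end of July leaves 463.
From end of July to end of 1975 is 153 days (310 left).
January has 31 days (279 left).
February has 29 days (250 left).
March has 31 days (219 left).
April has 30 days (189 left).
May has 31 days (158 left).
June has 30 days (128 left).
July has 31 days (97 left).
August has 31 days (66 left).
September has 30 days (36 left).
October has 31 days (5 left).
5 days into November → November 5, 1976.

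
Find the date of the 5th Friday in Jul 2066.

Jul 30, 2066

Jul 2066 begins on a Thursday, so the first Friday is Jul 2 (1 day later).
The 5th Friday is 4 weeks later: 2 + 28 = 30.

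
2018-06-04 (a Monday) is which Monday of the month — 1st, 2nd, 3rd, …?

1st

Day 4 falls in week ⌈4/7⌉ of the month.
Days 1–7 hold the 1st Monday, 8–14 the 2nd, 15–21 the 3rd, 22–28 the 4th, 29–31 the 5th.
4 is in the range for the 1st.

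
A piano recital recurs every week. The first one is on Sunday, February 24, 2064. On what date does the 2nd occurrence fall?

The 2nd occurrence is 1 interval after the first: 1 × 7 = 7 days after February 24, 2064.
February has 29 days — 5 days to the end of February leaves 2.
2 days into March → March 2, 2064.

March 2, 2064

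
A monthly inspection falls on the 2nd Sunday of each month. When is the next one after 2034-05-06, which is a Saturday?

2034-05-14

May 2034 starts on a Monday; its first Sunday is the 7th, so the 2nd Sunday is the 14th — 2034-05-14.
2034-05-14 is after 2034-05-06, so that is the next one.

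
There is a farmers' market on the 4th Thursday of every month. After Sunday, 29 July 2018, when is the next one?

July 2018 starts on a Sunday; its first Thursday is the 5th, so the 4th Thursday is the 26th — 26 July 2018.
That is not after 29 July 2018, so look at August 2018.
August 2018 starts on a Wednesday; its first Thursday is the 2nd, so the 4th Thursday is the 23rd — 23 August 2018.

23 August 2018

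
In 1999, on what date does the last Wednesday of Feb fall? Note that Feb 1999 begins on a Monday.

Feb 1999 begins on a Monday, so the first Wednesday is Feb 3 (2 days later).
Feb 1999 has 28 days. Adding weeks: 3, 10, 17, 24 — the last one ≤ 28 is the 24th.

Feb 24, 1999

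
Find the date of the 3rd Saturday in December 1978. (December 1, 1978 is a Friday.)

December 1978 begins on a Friday, so the first Saturday is December 2 (1 day later).
The 3rd Saturday is 2 weeks later: 2 + 14 = 16.

16 December 1978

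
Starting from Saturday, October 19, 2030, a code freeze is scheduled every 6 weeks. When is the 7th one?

June 28, 2031

The 7th occurrence is 6 intervals after the first: 6 × 42 = 252 days after October 19, 2030.
October has 31 days — 12 days to the end of October leaves 240.
November has 30 days (210 left).
December has 31 days (179 left).
January has 31 days (148 left).
February has 28 days (120 left).
March has 31 days (89 left).
April has 30 days (59 left).
May has 31 days (28 left).
28 days into June → June 28, 2031.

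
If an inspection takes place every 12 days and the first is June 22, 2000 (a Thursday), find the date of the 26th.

April 18, 2001

The 26th occurrence is 25 intervals after the first: 25 × 12 = 300 days after June 22, 2000.
June has 30 days — 8 days to the end of June leaves 292.
July has 31 days (261 left).
August has 31 days (230 left).
September has 30 days (200 left).
October has 31 days (169 left).
November has 30 days (139 left).
December has 31 days (108 left).
January has 31 days (77 left).
February has 28 days (49 left).
March has 31 days (18 left).
18 days into April → April 18, 2001.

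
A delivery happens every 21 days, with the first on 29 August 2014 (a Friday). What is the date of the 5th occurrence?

The 5th occurrence is 4 intervals after the first: 4 × 21 = 84 days after 29 August 2014.
August has 31 days — 2 days to the end of August leaves 82.
September has 30 days (52 left).
October has 31 days (21 left).
21 days into November → 21 November 2014.

21 November 2014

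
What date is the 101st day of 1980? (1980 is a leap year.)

January has 31 days (101 − 31 = 70 remain).
February has 29 days (70 − 29 = 41 remain).
March has 31 days (41 − 31 = 10 remain).
10 into April → April 10.

10 April 1980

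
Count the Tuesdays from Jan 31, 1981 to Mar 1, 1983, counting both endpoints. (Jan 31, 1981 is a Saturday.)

109

Jan 31, 1981 is a Saturday; the first Tuesday on or after it is Feb 3, 1981 (3 days later).
From Feb 3, 1981 to Mar 1, 1983: 331 + 365 + 60 = 756 days (rest of 1981, 1982, to Mar 1, 1983 in 1983).
756 ÷ 7 = 108 full weeks with remainder 0, so 108 more Tuesdays after the first → 109.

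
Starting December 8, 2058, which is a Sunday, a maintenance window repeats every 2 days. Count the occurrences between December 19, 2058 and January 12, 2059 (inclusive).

12

Occurrences land 2·i days after December 8, 2058 for i = 0, 1, 2, …
December 19, 2058 is 11 days after the start; 11 ÷ 2 = 5 remainder 1; since the remainder is 1, round up to i = 6. First occurrence in the window: #7 on December 20, 2058 (6×2 = 12 days in).
January 12, 2059 is 35 days after the start; 35 ÷ 2 = 17 remainder 1. Last occurrence in the window: #18 on January 11, 2059.
Occurrences #7 through #18: 12 in total.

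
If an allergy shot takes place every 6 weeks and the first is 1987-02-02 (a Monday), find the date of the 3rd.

1987-04-27

The 3rd occurrence is 2 intervals after the first: 2 × 42 = 84 days after 1987-02-02.
February has 28 days — 26 days to the end of February leaves 58.
March has 31 days (27 left).
27 days into April → 1987-04-27.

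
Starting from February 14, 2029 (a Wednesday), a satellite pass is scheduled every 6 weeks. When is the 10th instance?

February 27, 2030

The 10th occurrence is 9 intervals after the first: 9 × 42 = 378 days after February 14, 2029.
February has 28 days — 14 days to the end of February leaves 364.
March has 31 days (333 left).
April has 30 days (303 left).
May has 31 days (272 left).
June has 30 days (242 left).
July has 31 days (211 left).
August has 31 days (180 left).
September has 30 days (150 left).
October has 31 days (119 left).
November has 30 days (89 left).
December has 31 days (58 left).
January has 31 days (27 left).
27 days into February → February 27, 2030.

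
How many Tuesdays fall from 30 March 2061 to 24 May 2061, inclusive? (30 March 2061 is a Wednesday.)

30 March 2061 is a Wednesday; the first Tuesday on or after it is 5 April 2061 (6 days later).
From 5 April 2061 to 24 May 2061: 25 + 24 = 49 days (rest of April, May).
49 ÷ 7 = 7 full weeks with remainder 0, so 7 more Tuesdays after the first → 8.

8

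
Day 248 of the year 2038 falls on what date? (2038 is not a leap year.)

Sep 5, 2038

Jan has 31 days (248 − 31 = 217 remain).
Feb has 28 days (217 − 28 = 189 remain).
Mar has 31 days (189 − 31 = 158 remain).
Apr has 30 days (158 − 30 = 128 remain).
May has 31 days (128 − 31 = 97 remain).
Jun has 30 days (97 − 30 = 67 remain).
Jul has 31 days (67 − 31 = 36 remain).
Aug has 31 days (36 − 31 = 5 remain).
5 into Sep → Sep 5.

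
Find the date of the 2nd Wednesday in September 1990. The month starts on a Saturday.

1990-09-12

September 1990 begins on a Saturday, so the first Wednesday is September 5 (4 days later).
The 2nd Wednesday is 1 weeks later: 5 + 7 = 12.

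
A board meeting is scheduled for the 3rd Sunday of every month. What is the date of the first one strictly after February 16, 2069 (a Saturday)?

February 17, 2069

February 2069 starts on a Friday; its first Sunday is the 3rd, so the 3rd Sunday is the 17th — February 17, 2069.
February 17, 2069 is after February 16, 2069, so that is the next one.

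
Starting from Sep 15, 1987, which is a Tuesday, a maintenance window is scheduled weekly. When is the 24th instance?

Feb 23, 1988

The 24th occurrence is 23 intervals after the first: 23 × 7 = 161 days after Sep 15, 1987.
Sep has 30 days — 15 days to the end of Sep leaves 146.
Oct has 31 days (115 left).
Nov has 30 days (85 left).
Dec has 31 days (54 left).
Jan has 31 days (23 left).
23 days into Feb → Feb 23, 1988.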